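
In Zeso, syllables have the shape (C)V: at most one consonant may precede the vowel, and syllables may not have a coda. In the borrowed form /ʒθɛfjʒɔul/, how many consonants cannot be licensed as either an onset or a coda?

Under (C)V, the unsyllabifiable consonants are /ʒ/, /f/, /j/, /l/ (no codas are permitted; onsets are limited to one consonant).

4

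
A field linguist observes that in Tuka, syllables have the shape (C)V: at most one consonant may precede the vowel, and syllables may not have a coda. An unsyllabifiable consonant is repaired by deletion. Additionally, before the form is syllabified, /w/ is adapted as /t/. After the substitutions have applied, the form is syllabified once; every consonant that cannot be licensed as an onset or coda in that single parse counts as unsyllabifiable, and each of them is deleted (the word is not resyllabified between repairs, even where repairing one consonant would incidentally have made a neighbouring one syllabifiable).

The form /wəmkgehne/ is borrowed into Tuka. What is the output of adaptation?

Substitution: /w/ → /t/, giving /təmkgehne/.
Under (C)V, the unsyllabifiable consonants are /m/, /k/, /h/ (no codas are permitted; onsets are limited to one consonant).
Each unlicensed consonant is deleted: /m/, /k/, /h/.

təgene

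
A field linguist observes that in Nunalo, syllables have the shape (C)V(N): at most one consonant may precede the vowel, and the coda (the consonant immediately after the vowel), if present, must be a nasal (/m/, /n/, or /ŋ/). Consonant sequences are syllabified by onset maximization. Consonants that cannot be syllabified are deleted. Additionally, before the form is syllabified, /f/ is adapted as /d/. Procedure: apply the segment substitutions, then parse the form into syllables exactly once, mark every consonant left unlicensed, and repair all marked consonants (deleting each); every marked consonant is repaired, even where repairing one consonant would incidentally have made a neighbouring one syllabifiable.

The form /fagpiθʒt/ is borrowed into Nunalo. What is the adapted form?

dapi

Substitution: /f/ → /d/, giving /dagpiθʒt/.
Under (C)V(N), the unsyllabifiable consonants are /g/, /θ/, /ʒ/, /t/ (only a nasal (/m/, /n/, or /ŋ/) is licensed in coda position; onsets are limited to one consonant).
Deletion applies to /g/, /θ/, /ʒ/, /t/.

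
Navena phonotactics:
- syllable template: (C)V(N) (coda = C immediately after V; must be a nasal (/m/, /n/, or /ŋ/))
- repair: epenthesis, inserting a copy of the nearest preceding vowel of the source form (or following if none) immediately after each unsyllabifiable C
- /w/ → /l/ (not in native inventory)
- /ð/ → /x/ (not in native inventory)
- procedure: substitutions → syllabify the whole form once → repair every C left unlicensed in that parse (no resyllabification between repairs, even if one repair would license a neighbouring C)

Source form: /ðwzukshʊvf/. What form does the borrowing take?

xuluzukusuhʊvʊfʊ

Substitution: /ð/ → /x/, /w/ → /l/, giving /xlzukshʊvf/.
Under (C)V(N), the unsyllabifiable consonants are /x/, /l/, /k/, /s/, /v/, /f/ (only a nasal (/m/, /n/, or /ŋ/) is licensed in coda position; onsets are limited to one consonant).
Each unlicensed consonant becomes the onset of a new syllable: /x/ → /xu/, /l/ → /lu/, /k/ → /ku/, /s/ → /su/, /v/ → /vʊ/, /f/ → /fʊ/.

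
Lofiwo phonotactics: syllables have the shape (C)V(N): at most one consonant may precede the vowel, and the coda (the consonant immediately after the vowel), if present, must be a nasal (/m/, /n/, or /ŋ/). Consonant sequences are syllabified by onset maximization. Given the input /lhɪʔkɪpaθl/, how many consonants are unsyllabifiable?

Syllabifying with onset maximization leaves /l/, /ʔ/, /θ/, /l/ stranded (only a nasal (/m/, /n/, or /ŋ/) is licensed in coda position; onsets are limited to one consonant).

4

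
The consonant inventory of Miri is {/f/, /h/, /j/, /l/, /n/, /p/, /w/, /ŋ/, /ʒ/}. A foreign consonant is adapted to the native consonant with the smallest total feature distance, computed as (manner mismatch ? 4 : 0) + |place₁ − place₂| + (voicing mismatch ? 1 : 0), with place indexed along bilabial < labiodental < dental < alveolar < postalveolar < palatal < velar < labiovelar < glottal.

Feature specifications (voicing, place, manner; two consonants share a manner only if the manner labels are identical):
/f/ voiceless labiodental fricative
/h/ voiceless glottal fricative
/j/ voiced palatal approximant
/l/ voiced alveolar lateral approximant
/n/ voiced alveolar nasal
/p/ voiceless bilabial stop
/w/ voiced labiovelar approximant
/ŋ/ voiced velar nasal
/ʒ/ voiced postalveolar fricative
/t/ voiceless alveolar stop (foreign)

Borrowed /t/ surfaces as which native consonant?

p

/p/ is closest: same manner (stop), place distance 3 (alveolar→bilabial), same voicing; total 3. Next closest is /l/ at distance 5.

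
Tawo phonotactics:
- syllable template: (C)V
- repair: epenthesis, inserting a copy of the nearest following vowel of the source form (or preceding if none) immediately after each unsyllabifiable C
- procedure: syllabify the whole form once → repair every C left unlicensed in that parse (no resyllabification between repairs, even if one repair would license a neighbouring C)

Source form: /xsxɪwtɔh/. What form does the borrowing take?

Under (C)V, the unsyllabifiable consonants are /x/, /s/, /w/, /h/ (no codas are permitted; onsets are limited to one consonant).
Each unlicensed consonant becomes the onset of a new syllable: /x/ → /xɪ/, /s/ → /sɪ/, /w/ → /wɔ/, /h/ → /hɔ/.

xɪsɪxɪwɔtɔhɔ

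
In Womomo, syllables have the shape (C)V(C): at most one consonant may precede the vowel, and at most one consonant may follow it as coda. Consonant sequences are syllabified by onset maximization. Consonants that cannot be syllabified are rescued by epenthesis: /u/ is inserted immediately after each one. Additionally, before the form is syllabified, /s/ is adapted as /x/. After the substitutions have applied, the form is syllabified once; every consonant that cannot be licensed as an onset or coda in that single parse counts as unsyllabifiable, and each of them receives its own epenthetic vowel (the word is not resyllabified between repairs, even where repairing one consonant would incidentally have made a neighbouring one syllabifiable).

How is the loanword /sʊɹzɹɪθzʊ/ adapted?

Substitution: /s/ → /x/, giving /xʊɹzɹɪθzʊ/.
Syllabifying with onset maximization leaves /z/ stranded (at most one coda consonant is licensed; onsets are limited to one consonant).
Epenthesis after each stranded consonant: /z/ → /zu/.

xʊɹzuɹɪθzʊ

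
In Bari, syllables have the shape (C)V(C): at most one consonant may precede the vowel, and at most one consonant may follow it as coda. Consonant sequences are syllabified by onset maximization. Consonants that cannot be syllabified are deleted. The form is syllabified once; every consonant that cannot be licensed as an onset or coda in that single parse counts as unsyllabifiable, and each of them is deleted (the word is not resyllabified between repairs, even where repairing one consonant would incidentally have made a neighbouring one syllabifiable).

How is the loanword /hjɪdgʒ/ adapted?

jɪd

Under (C)V(C), the unsyllabifiable consonants are /h/, /g/, /ʒ/ (at most one coda consonant is licensed; onsets are limited to one consonant).
Deletion applies to /h/, /g/, /ʒ/.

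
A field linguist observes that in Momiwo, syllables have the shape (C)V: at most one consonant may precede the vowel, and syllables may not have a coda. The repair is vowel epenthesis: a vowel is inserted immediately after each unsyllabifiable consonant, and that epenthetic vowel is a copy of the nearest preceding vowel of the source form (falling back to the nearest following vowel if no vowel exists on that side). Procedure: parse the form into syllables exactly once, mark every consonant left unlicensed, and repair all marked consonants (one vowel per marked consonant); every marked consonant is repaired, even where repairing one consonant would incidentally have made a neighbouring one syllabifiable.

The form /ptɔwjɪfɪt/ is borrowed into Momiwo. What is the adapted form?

pɔtɔwɔjɪfɪtɪ

The consonants /p/, /w/, /t/ cannot be parsed into a legal (C)V syllable (no codas are permitted; onsets are limited to one consonant).
Each unlicensed consonant becomes the onset of a new syllable: /p/ → /pɔ/, /w/ → /wɔ/, /t/ → /tɪ/.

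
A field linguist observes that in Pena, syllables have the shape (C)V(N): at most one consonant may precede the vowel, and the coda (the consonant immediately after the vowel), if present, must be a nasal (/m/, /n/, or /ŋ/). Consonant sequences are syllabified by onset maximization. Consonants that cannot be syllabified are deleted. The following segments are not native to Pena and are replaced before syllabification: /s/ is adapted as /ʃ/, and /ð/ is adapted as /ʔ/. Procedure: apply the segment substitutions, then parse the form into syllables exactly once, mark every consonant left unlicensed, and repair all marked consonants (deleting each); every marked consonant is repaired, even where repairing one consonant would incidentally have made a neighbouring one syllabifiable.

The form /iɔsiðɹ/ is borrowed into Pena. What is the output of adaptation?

Substitution: /s/ → /ʃ/, /ð/ → /ʔ/, giving /iɔʃiʔɹ/.
Syllabifying with onset maximization leaves /ʔ/, /ɹ/ stranded (only a nasal (/m/, /n/, or /ŋ/) is licensed in coda position; onsets are limited to one consonant).
Deleting the stranded consonants removes /ʔ/, /ɹ/.

iɔʃi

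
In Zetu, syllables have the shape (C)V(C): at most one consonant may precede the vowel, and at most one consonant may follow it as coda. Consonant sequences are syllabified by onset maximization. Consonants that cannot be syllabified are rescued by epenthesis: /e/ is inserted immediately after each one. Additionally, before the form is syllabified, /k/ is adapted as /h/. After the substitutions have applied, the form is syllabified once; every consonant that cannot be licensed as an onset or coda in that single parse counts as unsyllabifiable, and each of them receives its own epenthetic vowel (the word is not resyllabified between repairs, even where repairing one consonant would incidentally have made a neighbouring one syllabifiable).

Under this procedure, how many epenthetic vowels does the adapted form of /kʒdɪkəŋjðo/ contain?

After substitution the input is /hʒdɪhəŋjðo/.
The unsyllabifiable consonants are /h/, /ʒ/, /j/; each receives one epenthetic vowel.

3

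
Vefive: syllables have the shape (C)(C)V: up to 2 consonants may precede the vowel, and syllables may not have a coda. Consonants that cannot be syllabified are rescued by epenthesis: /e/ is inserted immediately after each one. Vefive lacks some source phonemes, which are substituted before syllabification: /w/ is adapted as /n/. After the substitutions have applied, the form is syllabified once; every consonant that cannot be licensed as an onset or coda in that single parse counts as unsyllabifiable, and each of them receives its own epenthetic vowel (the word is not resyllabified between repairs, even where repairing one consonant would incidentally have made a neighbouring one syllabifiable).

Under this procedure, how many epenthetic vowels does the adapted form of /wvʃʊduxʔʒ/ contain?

After substitution the input is /nvʃʊduxʔʒ/.
The unsyllabifiable consonants are /n/, /x/, /ʔ/, /ʒ/; each receives one epenthetic vowel.

4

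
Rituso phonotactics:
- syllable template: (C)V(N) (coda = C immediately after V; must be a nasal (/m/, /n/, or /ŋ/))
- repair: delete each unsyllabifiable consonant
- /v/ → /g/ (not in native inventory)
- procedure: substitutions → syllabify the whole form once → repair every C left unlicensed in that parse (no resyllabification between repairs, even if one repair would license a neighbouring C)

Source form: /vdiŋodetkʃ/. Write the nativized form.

diŋode

Substitution: /v/ → /g/, giving /gdiŋodetkʃ/.
Under (C)V(N), the unsyllabifiable consonants are /g/, /t/, /k/, /ʃ/ (only a nasal (/m/, /n/, or /ŋ/) is licensed in coda position; onsets are limited to one consonant).
Deletion applies to /g/, /t/, /k/, /ʃ/.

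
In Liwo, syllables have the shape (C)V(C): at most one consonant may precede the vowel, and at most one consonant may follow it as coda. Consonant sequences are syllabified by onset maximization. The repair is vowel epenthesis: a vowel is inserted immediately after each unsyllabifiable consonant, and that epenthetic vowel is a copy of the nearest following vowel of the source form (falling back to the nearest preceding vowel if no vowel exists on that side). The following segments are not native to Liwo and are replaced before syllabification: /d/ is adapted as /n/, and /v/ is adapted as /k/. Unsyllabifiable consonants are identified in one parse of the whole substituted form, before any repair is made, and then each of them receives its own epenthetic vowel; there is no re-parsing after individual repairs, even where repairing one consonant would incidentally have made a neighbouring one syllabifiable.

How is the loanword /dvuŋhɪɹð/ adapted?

nukuŋhɪɹðɪ

Substitution: /d/ → /n/, /v/ → /k/, giving /nkuŋhɪɹð/.
The consonants /n/, /ð/ cannot be parsed into a legal (C)V(C) syllable (at most one coda consonant is licensed; onsets are limited to one consonant).
Epenthesis after each stranded consonant: /n/ → /nu/, /ð/ → /ðɪ/.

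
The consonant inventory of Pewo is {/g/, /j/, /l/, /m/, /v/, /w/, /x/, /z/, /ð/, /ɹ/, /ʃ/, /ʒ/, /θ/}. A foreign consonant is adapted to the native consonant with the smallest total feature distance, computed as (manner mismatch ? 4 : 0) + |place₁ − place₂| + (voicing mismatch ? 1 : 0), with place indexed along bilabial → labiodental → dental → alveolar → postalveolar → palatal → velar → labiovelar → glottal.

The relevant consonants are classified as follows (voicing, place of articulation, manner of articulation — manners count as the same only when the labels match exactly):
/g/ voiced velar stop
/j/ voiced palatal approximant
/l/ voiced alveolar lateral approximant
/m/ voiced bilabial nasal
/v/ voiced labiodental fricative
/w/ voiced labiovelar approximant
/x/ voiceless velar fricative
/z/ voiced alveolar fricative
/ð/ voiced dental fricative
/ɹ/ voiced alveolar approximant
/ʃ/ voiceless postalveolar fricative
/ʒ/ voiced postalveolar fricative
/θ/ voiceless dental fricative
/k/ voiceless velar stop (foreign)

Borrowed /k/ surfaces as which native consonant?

/g/ is closest: same manner (stop), place distance 0 (velar→velar), voicing differs (+1); total 1. Next closest is /x/ at distance 4.

g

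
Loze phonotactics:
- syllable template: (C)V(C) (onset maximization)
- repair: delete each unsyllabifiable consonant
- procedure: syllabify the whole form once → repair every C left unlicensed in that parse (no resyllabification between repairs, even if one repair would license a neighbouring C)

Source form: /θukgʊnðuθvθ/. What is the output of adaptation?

θukgʊnðuθ

The consonants /v/, /θ/ cannot be parsed into a legal (C)V(C) syllable (at most one coda consonant is licensed; onsets are limited to one consonant).
Deletion applies to /v/, /θ/.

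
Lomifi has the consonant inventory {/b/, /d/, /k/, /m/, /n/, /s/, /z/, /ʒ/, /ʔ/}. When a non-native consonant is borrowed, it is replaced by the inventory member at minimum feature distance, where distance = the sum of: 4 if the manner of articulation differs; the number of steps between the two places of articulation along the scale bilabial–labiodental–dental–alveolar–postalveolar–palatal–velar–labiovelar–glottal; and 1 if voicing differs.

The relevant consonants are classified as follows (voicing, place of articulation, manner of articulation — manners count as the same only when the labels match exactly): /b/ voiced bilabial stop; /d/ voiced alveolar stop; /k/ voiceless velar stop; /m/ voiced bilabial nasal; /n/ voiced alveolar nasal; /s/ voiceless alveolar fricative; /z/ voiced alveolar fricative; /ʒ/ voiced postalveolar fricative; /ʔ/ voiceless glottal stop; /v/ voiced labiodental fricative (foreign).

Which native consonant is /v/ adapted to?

z

/z/ is closest: same manner (fricative), place distance 2 (labiodental→alveolar), same voicing; total 2. Next closest is /s/ at distance 3.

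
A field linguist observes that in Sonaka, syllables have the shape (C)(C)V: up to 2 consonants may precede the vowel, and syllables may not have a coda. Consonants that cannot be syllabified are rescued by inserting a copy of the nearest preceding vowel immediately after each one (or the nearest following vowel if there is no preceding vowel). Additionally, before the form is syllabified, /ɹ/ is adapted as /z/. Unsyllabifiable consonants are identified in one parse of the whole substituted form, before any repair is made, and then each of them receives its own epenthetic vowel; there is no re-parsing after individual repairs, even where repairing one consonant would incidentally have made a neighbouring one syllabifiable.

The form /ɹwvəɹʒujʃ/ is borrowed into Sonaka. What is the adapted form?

zəwvəzʒujuʃu

Substitution: /ɹ/ → /z/, giving /zwvəzʒujʃ/.
Under (C)(C)V, the unsyllabifiable consonants are /z/, /j/, /ʃ/ (no codas are permitted; onsets may contain at most 2 consonants).
Inserting the epenthetic vowel yields /z/ → /zə/, /j/ → /ju/, /ʃ/ → /ʃu/.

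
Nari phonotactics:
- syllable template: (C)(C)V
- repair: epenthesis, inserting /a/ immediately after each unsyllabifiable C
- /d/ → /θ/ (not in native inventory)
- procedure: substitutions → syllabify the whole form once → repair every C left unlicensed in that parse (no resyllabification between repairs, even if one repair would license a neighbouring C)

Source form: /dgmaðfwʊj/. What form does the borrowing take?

Substitution: /d/ → /θ/, giving /θgmaðfwʊj/.
Syllabifying with onset maximization leaves /θ/, /ð/, /j/ stranded (no codas are permitted; onsets may contain at most 2 consonants).
Inserting the epenthetic vowel yields /θ/ → /θa/, /ð/ → /ða/, /j/ → /ja/.

θagmaðafwʊja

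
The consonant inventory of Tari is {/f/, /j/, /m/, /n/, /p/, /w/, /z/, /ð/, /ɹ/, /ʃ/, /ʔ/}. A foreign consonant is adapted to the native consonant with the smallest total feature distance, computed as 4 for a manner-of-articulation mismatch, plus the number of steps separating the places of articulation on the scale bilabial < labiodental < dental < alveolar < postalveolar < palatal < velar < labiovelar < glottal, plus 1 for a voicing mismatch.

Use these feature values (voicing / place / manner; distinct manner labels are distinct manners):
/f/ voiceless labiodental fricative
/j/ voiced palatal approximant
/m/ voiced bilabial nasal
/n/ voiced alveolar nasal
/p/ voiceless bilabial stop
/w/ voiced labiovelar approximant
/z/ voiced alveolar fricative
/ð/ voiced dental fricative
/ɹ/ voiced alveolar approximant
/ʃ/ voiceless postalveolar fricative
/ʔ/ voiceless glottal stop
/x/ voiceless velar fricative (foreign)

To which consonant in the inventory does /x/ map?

/ʃ/ is closest: same manner (fricative), place distance 2 (velar→postalveolar), same voicing; total 2. Next closest is /z/ at distance 4.

ʃ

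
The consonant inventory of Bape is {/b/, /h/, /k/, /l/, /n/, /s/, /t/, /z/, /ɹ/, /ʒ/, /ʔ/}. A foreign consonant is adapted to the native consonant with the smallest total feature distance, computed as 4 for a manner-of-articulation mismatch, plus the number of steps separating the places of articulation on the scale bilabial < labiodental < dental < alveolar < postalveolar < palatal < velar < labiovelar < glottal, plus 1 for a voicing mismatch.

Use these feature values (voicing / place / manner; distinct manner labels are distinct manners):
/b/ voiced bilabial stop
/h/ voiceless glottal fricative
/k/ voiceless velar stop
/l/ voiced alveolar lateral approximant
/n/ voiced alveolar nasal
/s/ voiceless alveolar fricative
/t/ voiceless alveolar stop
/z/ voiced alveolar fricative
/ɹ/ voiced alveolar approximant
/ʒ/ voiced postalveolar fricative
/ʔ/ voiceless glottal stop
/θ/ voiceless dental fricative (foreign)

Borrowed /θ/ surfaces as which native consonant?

s

/s/ is closest: same manner (fricative), place distance 1 (dental→alveolar), same voicing; total 1. Next closest is /z/ at distance 2.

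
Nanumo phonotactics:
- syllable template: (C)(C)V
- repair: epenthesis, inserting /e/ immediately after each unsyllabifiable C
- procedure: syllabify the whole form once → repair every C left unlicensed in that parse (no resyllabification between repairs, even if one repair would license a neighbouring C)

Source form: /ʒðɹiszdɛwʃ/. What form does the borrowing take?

Under (C)(C)V, the unsyllabifiable consonants are /ʒ/, /s/, /w/, /ʃ/ (no codas are permitted; onsets may contain at most 2 consonants).
Epenthesis after each stranded consonant: /ʒ/ → /ʒe/, /s/ → /se/, /w/ → /we/, /ʃ/ → /ʃe/.

ʒeðɹisezdɛweʃe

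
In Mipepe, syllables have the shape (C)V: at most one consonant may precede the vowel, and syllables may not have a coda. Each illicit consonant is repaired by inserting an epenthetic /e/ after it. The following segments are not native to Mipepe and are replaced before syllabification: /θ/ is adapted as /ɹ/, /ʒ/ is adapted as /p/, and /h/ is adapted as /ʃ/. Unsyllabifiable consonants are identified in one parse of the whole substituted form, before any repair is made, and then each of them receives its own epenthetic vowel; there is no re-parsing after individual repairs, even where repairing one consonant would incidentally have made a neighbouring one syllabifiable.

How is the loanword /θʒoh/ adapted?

Substitution: /θ/ → /ɹ/, /ʒ/ → /p/, /h/ → /ʃ/, giving /ɹpoʃ/.
Under (C)V, the unsyllabifiable consonants are /ɹ/, /ʃ/ (no codas are permitted; onsets are limited to one consonant).
Inserting the epenthetic vowel yields /ɹ/ → /ɹe/, /ʃ/ → /ʃe/.

ɹepoʃe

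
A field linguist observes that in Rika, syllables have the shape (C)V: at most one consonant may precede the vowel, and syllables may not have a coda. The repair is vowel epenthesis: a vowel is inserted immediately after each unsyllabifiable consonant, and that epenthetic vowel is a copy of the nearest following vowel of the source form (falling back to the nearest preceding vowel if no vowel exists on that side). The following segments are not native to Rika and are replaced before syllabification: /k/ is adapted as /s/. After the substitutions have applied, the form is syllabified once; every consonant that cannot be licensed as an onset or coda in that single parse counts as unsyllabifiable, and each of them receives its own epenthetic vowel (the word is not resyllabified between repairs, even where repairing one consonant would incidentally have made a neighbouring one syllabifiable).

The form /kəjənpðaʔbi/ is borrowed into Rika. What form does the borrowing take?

səjənapaðaʔibi

Substitution: /k/ → /s/, giving /səjənpðaʔbi/.
Under (C)V, the unsyllabifiable consonants are /n/, /p/, /ʔ/ (no codas are permitted; onsets are limited to one consonant).
Inserting the epenthetic vowel yields /n/ → /na/, /p/ → /pa/, /ʔ/ → /ʔi/.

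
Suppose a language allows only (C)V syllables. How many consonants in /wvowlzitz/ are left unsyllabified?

Syllabifying with onset maximization leaves /w/, /w/, /l/, /t/, /z/ stranded (no codas are permitted; onsets are limited to one consonant).

5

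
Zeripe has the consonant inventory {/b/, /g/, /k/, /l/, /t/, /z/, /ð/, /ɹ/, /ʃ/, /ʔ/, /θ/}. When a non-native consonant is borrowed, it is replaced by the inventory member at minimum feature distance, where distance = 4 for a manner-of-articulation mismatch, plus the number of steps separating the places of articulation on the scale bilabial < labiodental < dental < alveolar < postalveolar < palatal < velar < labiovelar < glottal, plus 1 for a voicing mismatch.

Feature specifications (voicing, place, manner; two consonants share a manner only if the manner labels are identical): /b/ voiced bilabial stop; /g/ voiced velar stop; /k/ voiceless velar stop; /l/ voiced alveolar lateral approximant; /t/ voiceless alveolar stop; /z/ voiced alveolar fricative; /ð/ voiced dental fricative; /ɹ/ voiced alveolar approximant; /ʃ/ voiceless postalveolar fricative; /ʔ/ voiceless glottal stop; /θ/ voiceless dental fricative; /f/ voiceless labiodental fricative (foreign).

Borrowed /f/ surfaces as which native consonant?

θ

/θ/ is closest: same manner (fricative), place distance 1 (labiodental→dental), same voicing; total 1. Next closest is /ð/ at distance 2.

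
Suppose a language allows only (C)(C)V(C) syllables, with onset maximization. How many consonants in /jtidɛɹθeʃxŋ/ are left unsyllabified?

2

The consonants /x/, /ŋ/ cannot be parsed into a legal (C)(C)V(C) syllable (at most one coda consonant is licensed; onsets may contain at most 2 consonants).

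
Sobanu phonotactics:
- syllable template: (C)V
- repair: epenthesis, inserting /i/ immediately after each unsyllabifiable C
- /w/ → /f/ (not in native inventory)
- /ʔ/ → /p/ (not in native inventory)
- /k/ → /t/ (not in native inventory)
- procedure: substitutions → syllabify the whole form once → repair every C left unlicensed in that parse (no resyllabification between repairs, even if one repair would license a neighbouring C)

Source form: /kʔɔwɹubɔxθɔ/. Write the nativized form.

tipɔfiɹubɔxiθɔ

Substitution: /k/ → /t/, /ʔ/ → /p/, /w/ → /f/, giving /tpɔfɹubɔxθɔ/.
Syllabifying with onset maximization leaves /t/, /f/, /x/ stranded (no codas are permitted; onsets are limited to one consonant).
Each unlicensed consonant becomes the onset of a new syllable: /t/ → /ti/, /f/ → /fi/, /x/ → /xi/.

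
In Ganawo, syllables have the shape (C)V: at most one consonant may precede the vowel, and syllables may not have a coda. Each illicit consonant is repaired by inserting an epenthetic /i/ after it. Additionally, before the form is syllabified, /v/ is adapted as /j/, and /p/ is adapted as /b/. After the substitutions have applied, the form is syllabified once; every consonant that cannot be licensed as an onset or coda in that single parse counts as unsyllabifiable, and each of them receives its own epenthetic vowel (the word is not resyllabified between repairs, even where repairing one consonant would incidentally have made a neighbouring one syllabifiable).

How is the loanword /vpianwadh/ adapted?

Substitution: /v/ → /j/, /p/ → /b/, giving /jbianwadh/.
Under (C)V, the unsyllabifiable consonants are /j/, /n/, /d/, /h/ (no codas are permitted; onsets are limited to one consonant).
Inserting the epenthetic vowel yields /j/ → /ji/, /n/ → /ni/, /d/ → /di/, /h/ → /hi/.

jibianiwadihi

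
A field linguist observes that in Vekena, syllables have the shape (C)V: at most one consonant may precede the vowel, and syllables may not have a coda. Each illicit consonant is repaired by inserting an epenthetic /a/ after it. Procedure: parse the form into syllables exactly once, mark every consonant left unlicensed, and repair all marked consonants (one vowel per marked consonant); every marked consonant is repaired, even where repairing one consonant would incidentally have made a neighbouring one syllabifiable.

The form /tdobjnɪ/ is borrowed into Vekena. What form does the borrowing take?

tadobajanɪ

Syllabifying with onset maximization leaves /t/, /b/, /j/ stranded (no codas are permitted; onsets are limited to one consonant).
Epenthesis after each stranded consonant: /t/ → /ta/, /b/ → /ba/, /j/ → /ja/.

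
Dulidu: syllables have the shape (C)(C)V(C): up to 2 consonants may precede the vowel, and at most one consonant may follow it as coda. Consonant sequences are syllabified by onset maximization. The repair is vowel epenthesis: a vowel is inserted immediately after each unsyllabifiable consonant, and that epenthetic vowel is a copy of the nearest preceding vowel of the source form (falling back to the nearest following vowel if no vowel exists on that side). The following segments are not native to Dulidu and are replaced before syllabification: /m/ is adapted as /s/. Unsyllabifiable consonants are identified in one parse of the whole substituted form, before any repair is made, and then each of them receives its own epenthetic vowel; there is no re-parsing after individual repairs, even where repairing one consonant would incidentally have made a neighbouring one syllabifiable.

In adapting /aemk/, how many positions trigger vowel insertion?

1

After substitution the input is /aesk/.
The unsyllabifiable consonants are /k/; each receives one epenthetic vowel.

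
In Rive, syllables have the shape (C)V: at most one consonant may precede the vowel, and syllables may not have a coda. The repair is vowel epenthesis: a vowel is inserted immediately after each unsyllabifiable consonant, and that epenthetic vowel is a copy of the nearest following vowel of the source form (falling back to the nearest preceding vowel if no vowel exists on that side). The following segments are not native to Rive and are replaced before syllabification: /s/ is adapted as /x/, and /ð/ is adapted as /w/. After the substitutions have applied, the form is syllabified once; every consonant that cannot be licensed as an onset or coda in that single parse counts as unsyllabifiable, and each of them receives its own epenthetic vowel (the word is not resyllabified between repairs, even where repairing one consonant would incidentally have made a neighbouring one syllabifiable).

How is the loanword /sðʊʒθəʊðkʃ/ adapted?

Substitution: /s/ → /x/, /ð/ → /w/, giving /xwʊʒθəʊwkʃ/.
Under (C)V, the unsyllabifiable consonants are /x/, /ʒ/, /w/, /k/, /ʃ/ (no codas are permitted; onsets are limited to one consonant).
Epenthesis after each stranded consonant: /x/ → /xʊ/, /ʒ/ → /ʒə/, /w/ → /wʊ/, /k/ → /kʊ/, /ʃ/ → /ʃʊ/.

xʊwʊʒəθəʊwʊkʊʃʊ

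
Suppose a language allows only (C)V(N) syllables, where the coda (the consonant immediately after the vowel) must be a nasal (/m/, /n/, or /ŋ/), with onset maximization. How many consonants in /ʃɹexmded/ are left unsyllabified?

4

The consonants /ʃ/, /x/, /m/, /d/ cannot be parsed into a legal (C)V(N) syllable (only a nasal (/m/, /n/, or /ŋ/) is licensed in coda position; onsets are limited to one consonant).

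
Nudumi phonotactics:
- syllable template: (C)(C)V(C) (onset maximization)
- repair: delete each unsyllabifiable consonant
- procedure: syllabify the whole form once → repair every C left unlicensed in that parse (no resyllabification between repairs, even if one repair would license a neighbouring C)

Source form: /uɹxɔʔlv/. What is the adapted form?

The consonants /l/, /v/ cannot be parsed into a legal (C)(C)V(C) syllable (at most one coda consonant is licensed; onsets may contain at most 2 consonants).
Deletion applies to /l/, /v/.

uɹxɔʔ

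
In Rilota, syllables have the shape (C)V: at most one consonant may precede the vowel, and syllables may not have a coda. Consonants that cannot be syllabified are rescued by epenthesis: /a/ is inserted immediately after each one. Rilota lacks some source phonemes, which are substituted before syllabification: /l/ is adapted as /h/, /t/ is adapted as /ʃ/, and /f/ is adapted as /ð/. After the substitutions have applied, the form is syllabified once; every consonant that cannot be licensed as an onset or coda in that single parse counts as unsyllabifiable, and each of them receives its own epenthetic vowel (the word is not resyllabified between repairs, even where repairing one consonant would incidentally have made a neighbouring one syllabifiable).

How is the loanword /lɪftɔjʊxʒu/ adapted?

Substitution: /l/ → /h/, /f/ → /ð/, /t/ → /ʃ/, giving /hɪðʃɔjʊxʒu/.
The consonants /ð/, /x/ cannot be parsed into a legal (C)V syllable (no codas are permitted; onsets are limited to one consonant).
Inserting the epenthetic vowel yields /ð/ → /ða/, /x/ → /xa/.

hɪðaʃɔjʊxaʒu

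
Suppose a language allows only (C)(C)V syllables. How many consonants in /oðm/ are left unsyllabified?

2

Under (C)(C)V, the unsyllabifiable consonants are /ð/, /m/ (no codas are permitted; onsets may contain at most 2 consonants).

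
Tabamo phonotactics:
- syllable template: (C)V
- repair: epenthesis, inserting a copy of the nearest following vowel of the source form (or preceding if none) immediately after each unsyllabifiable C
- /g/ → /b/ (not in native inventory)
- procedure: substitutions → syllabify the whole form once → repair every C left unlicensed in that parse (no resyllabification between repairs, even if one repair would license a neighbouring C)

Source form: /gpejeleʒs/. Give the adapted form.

Substitution: /g/ → /b/, giving /bpejeleʒs/.
Syllabifying with onset maximization leaves /b/, /ʒ/, /s/ stranded (no codas are permitted; onsets are limited to one consonant).
Each unlicensed consonant becomes the onset of a new syllable: /b/ → /be/, /ʒ/ → /ʒe/, /s/ → /se/.

bepejeleʒese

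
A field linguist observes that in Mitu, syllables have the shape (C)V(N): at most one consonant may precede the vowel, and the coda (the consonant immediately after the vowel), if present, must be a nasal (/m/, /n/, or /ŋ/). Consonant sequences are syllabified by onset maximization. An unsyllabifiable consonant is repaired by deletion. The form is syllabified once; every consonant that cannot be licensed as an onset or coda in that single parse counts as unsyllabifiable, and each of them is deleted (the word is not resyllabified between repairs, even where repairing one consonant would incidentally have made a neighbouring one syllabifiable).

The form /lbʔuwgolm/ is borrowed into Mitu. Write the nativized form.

Under (C)V(N), the unsyllabifiable consonants are /l/, /b/, /w/, /l/, /m/ (only a nasal (/m/, /n/, or /ŋ/) is licensed in coda position; onsets are limited to one consonant).
Each unlicensed consonant is deleted: /l/, /b/, /w/, /l/, /m/.

ʔugo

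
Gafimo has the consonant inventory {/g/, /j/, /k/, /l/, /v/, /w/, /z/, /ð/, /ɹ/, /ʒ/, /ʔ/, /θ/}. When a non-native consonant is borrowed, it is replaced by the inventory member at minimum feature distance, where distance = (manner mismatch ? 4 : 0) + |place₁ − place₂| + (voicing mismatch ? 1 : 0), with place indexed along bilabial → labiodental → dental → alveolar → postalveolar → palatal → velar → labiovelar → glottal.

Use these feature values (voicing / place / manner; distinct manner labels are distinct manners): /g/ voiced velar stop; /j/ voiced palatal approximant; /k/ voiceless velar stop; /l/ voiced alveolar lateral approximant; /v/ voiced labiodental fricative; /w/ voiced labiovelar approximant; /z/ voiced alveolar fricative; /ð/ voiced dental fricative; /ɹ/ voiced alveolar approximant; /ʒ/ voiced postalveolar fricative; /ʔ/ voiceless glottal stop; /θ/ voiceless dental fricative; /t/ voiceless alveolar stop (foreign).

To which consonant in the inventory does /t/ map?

k

/k/ is closest: same manner (stop), place distance 3 (alveolar→velar), same voicing; total 3. Next closest is /g/ at distance 4.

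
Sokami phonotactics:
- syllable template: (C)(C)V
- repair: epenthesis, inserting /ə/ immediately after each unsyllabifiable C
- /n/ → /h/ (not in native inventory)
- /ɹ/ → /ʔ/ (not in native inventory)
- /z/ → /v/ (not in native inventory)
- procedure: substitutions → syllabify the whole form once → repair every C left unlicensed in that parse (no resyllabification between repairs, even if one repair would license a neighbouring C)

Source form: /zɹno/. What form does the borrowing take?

Substitution: /z/ → /v/, /ɹ/ → /ʔ/, /n/ → /h/, giving /vʔho/.
The consonants /v/ cannot be parsed into a legal (C)(C)V syllable (no codas are permitted; onsets may contain at most 2 consonants).
Epenthesis after each stranded consonant: /v/ → /və/.

vəʔho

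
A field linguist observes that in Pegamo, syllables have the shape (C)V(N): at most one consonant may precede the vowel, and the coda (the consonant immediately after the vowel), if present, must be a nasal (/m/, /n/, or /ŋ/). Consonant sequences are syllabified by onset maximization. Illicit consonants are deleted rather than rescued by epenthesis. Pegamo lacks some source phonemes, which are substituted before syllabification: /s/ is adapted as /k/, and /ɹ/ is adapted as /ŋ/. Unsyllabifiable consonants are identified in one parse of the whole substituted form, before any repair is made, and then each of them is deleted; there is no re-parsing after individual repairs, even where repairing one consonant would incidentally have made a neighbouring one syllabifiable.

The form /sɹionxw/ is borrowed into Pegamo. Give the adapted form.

Substitution: /s/ → /k/, /ɹ/ → /ŋ/, giving /kŋionxw/.
Under (C)V(N), the unsyllabifiable consonants are /k/, /x/, /w/ (only a nasal (/m/, /n/, or /ŋ/) is licensed in coda position; onsets are limited to one consonant).
Deleting the stranded consonants removes /k/, /x/, /w/.

ŋion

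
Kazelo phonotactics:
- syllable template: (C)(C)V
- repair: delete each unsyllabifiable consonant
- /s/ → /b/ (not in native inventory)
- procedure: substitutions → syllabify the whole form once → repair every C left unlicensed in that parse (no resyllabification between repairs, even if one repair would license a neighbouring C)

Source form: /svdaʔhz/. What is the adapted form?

Substitution: /s/ → /b/, giving /bvdaʔhz/.
Syllabifying with onset maximization leaves /b/, /ʔ/, /h/, /z/ stranded (no codas are permitted; onsets may contain at most 2 consonants).
Each unlicensed consonant is deleted: /b/, /ʔ/, /h/, /z/.

vda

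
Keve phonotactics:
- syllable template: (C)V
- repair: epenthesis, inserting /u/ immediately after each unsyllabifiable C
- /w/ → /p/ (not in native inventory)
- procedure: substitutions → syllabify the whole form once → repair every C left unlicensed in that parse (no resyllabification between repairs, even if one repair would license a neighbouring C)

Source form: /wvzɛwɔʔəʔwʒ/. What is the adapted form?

Substitution: /w/ → /p/, giving /pvzɛpɔʔəʔpʒ/.
Syllabifying with onset maximization leaves /p/, /v/, /ʔ/, /p/, /ʒ/ stranded (no codas are permitted; onsets are limited to one consonant).
Inserting the epenthetic vowel yields /p/ → /pu/, /v/ → /vu/, /ʔ/ → /ʔu/, /p/ → /pu/, /ʒ/ → /ʒu/.

puvuzɛpɔʔəʔupuʒu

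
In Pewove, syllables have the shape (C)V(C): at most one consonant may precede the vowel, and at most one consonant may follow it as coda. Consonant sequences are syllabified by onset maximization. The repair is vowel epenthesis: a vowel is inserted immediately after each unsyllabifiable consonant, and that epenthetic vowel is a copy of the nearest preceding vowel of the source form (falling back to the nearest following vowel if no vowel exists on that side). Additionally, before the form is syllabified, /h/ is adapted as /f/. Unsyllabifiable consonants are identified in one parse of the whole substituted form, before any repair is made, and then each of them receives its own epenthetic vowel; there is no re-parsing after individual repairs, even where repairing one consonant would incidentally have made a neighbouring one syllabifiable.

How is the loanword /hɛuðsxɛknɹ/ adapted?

Substitution: /h/ → /f/, giving /fɛuðsxɛknɹ/.
Under (C)V(C), the unsyllabifiable consonants are /s/, /n/, /ɹ/ (at most one coda consonant is licensed; onsets are limited to one consonant).
Each unlicensed consonant becomes the onset of a new syllable: /s/ → /su/, /n/ → /nɛ/, /ɹ/ → /ɹɛ/.

fɛuðsuxɛknɛɹɛ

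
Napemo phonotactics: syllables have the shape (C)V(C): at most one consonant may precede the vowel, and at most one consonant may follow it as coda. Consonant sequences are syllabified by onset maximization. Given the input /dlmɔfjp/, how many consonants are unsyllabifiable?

The consonants /d/, /l/, /j/, /p/ cannot be parsed into a legal (C)V(C) syllable (at most one coda consonant is licensed; onsets are limited to one consonant).

4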